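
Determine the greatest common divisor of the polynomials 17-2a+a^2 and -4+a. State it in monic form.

1

Euclidean algorithm in ℚ[a]:
  a^2-2a+17 = (a+2)(a-4) + (25)
  a-4 = ((1/25)a-4/25)(25) + (0)
The last nonzero remainder is the constant 25, so the polynomials are coprime and gcd = 1.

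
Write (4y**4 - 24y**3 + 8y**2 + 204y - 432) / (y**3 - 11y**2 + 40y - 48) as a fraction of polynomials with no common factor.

(4y**3 - 8y**2 - 24y + 108)/(y**2 - 7y + 12)

By polynomial division,
  4y**4 - 24y**3 + 8y**2 + 204y - 432 = (4y + 20)(y**3 - 11y**2 + 40y - 48) + (68y**2 - 404y + 528)
  y**3 - 11y**2 + 40y - 48 = ((1/68)y - 43/578)(68y**2 - 404y + 528) + ((630/289)y - 2520/289)
  68y**2 - 404y + 528 = ((9826/315)y - 6358/105)((630/289)y - 2520/289) + (0)
Last nonzero remainder: (630/289)y - 2520/289. Dividing through by 630/289 gives the monic gcd y - 4.
Cancel y - 4 from numerator and denominator to get the reduced form.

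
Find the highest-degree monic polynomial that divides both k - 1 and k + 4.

Apply the Euclidean algorithm:
  k - 1 = (k + 4) + (-5)
  k + 4 = (-(1/5)k - 4/5)(-5) + (0)
The last nonzero remainder is the constant -5, so the polynomials are coprime and gcd = 1.

1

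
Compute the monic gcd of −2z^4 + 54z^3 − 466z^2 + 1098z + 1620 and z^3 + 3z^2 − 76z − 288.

z − 9

By polynomial division,
  −2z^4 + 54z^3 − 466z^2 + 1098z + 1620 = (−2z + 60)(z^3 + 3z^2 − 76z − 288) + (−798z^2 + 5082z + 18900)
  z^3 + 3z^2 − 76z − 288 = (−(1/798)z − 89/7581)(−798z^2 + 5082z + 18900) + ((2652/361)z − 23868/361)
  −798z^2 + 5082z + 18900 = (−(48013/442)z − 63175/221)((2652/361)z − 23868/361) + (0)
Last nonzero remainder: (2652/361)z − 23868/361. Dividing through by 2652/361 gives the monic gcd z − 9.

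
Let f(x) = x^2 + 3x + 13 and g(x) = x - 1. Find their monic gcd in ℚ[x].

1

Euclidean algorithm in ℚ[x]:
  x^2 + 3x + 13 = (x + 4)(x - 1) + (17)
  x - 1 = ((1/17)x - 1/17)(17) + (0)
The last nonzero remainder is the constant 17, so the polynomials are coprime and gcd = 1.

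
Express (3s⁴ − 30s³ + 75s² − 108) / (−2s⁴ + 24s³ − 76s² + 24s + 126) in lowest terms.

Apply the Euclidean algorithm:
  3s⁴ − 30s³ + 75s² − 108 = (−3/2)(−2s⁴ + 24s³ − 76s² + 24s + 126) + (6s³ − 39s² + 36s + 81)
  −2s⁴ + 24s³ − 76s² + 24s + 126 = (−(1/3)s + 11/6)(6s³ − 39s² + 36s + 81) + ((15/2)s² − 15s − 45/2)
  6s³ − 39s² + 36s + 81 = ((4/5)s − 18/5)((15/2)s² − 15s − 45/2) + (0)
Last nonzero remainder: (15/2)s² − 15s − 45/2. Dividing through by 15/2 gives the monic gcd s² − 2s − 3.
Cancel s² − 2s − 3 from numerator and denominator to get the reduced form.

(−3s² + 24s − 36)/(2s² − 20s + 42)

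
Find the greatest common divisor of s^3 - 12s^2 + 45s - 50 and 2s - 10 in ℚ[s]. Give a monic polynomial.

Repeated division with remainder:
  s^3 - 12s^2 + 45s - 50 = ((1/2)s^2 - (7/2)s + 5)(2s - 10) + (0)
Last nonzero remainder: 2s - 10. Dividing through by 2 gives the monic gcd s - 5.

s - 5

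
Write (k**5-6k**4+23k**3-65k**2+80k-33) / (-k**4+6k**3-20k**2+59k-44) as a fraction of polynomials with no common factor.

(-k**2+4k-3)/(k-4)

Euclidean algorithm in ℚ[k]:
  k**5-6k**4+23k**3-65k**2+80k-33 = (-k)(-k**4+6k**3-20k**2+59k-44) + (3k**3-6k**2+36k-33)
  -k**4+6k**3-20k**2+59k-44 = (-(1/3)k+4/3)(3k**3-6k**2+36k-33) + (0)
Last nonzero remainder: 3k**3-6k**2+36k-33. Dividing through by 3 gives the monic gcd k**3-2k**2+12k-11.
Cancel k**3-2k**2+12k-11 from numerator and denominator to get the reduced form.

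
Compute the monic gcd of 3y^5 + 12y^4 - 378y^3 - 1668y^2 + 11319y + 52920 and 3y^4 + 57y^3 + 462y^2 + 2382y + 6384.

By polynomial division,
  3y^5 + 12y^4 - 378y^3 - 1668y^2 + 11319y + 52920 = (y - 15)(3y^4 + 57y^3 + 462y^2 + 2382y + 6384) + (15y^3 + 2880y^2 + 40665y + 148680)
  3y^4 + 57y^3 + 462y^2 + 2382y + 6384 = ((1/5)y - 173/5)(15y^3 + 2880y^2 + 40665y + 148680) + (91977y^2 + 1379655y + 5150712)
  15y^3 + 2880y^2 + 40665y + 148680 = ((5/30659)y + 885/30659)(91977y^2 + 1379655y + 5150712) + (0)
Last nonzero remainder: 91977y^2 + 1379655y + 5150712. Dividing through by 91977 gives the monic gcd y^2 + 15y + 56.

y^2 + 15y + 56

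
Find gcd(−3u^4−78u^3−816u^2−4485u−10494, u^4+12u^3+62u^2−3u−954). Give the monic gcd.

Repeated division with remainder:
  −3u^4−78u^3−816u^2−4485u−10494 = (−3)(u^4+12u^3+62u^2−3u−954) + (−42u^3−630u^2−4494u−13356)
  u^4+12u^3+62u^2−3u−954 = (−(1/42)u+1/14)(−42u^3−630u^2−4494u−13356) + (0)
Last nonzero remainder: −42u^3−630u^2−4494u−13356. Dividing through by −42 gives the monic gcd u^3+15u^2+107u+318.

u^3+15u^2+107u+318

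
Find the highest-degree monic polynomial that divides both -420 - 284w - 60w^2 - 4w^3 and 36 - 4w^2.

3 + w

Euclidean algorithm in ℚ[w]:
  -4w^3 - 60w^2 - 284w - 420 = (w + 15)(-4w^2 + 36) + (-320w - 960)
  -4w^2 + 36 = ((1/80)w - 3/80)(-320w - 960) + (0)
Last nonzero remainder: -320w - 960. Dividing through by -320 gives the monic gcd w + 3.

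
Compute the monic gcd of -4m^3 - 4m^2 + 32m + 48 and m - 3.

By polynomial division,
  -4m^3 - 4m^2 + 32m + 48 = (-4m^2 - 16m - 16)(m - 3) + (0)
The last nonzero remainder m - 3 is already monic.

m - 3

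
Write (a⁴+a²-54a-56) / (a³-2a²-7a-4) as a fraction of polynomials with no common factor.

(a²+3a+14)/(a+1)

Apply the Euclidean algorithm:
  a⁴+a²-54a-56 = (a+2)(a³-2a²-7a-4) + (12a²-36a-48)
  a³-2a²-7a-4 = ((1/12)a+1/12)(12a²-36a-48) + (0)
Last nonzero remainder: 12a²-36a-48. Dividing through by 12 gives the monic gcd a²-3a-4.
Cancel a²-3a-4 from numerator and denominator to get the reduced form.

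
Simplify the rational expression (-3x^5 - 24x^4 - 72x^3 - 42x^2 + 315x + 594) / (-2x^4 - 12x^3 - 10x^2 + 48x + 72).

(3x^2 + 12x + 33)/(2x + 4)

Apply the Euclidean algorithm:
  -3x^5 - 24x^4 - 72x^3 - 42x^2 + 315x + 594 = ((3/2)x + 3)(-2x^4 - 12x^3 - 10x^2 + 48x + 72) + (-21x^3 - 84x^2 + 63x + 378)
  -2x^4 - 12x^3 - 10x^2 + 48x + 72 = ((2/21)x + 4/21)(-21x^3 - 84x^2 + 63x + 378) + (0)
Last nonzero remainder: -21x^3 - 84x^2 + 63x + 378. Dividing through by -21 gives the monic gcd x^3 + 4x^2 - 3x - 18.
Cancel x^3 + 4x^2 - 3x - 18 from numerator and denominator to get the reduced form.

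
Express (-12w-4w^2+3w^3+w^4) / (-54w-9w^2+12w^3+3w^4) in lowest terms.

(2+w)/(9+3w)

Repeated division with remainder:
  w^4+3w^3-4w^2-12w = (1/3)(3w^4+12w^3-9w^2-54w) + (-w^3-w^2+6w)
  3w^4+12w^3-9w^2-54w = (-3w-9)(-w^3-w^2+6w) + (0)
Last nonzero remainder: -w^3-w^2+6w. Dividing through by -1 gives the monic gcd w^3+w^2-6w.
Cancel w^3+w^2-6w from numerator and denominator to get the reduced form.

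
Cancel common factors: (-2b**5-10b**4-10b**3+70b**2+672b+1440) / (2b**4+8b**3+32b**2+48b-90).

Euclidean algorithm in ℚ[b]:
  -2b**5-10b**4-10b**3+70b**2+672b+1440 = (-b-1)(2b**4+8b**3+32b**2+48b-90) + (30b**3+150b**2+630b+1350)
  2b**4+8b**3+32b**2+48b-90 = ((1/15)b-1/15)(30b**3+150b**2+630b+1350) + (0)
Last nonzero remainder: 30b**3+150b**2+630b+1350. Dividing through by 30 gives the monic gcd b**3+5b**2+21b+45.
Cancel b**3+5b**2+21b+45 from numerator and denominator to get the reduced form.

(-b**2+16)/(b-1)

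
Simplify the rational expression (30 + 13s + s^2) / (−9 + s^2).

Repeated division with remainder:
  s^2 + 13s + 30 = (s^2 − 9) + (13s + 39)
  s^2 − 9 = ((1/13)s − 3/13)(13s + 39) + (0)
Last nonzero remainder: 13s + 39. Dividing through by 13 gives the monic gcd s + 3.
Cancel s + 3 from numerator and denominator to get the reduced form.

(10 + s)/(−3 + s)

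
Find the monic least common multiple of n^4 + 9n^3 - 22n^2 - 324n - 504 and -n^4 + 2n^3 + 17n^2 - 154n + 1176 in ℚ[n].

Apply the Euclidean algorithm:
  n^4 + 9n^3 - 22n^2 - 324n - 504 = (-1)(-n^4 + 2n^3 + 17n^2 - 154n + 1176) + (11n^3 - 5n^2 - 478n + 672)
  -n^4 + 2n^3 + 17n^2 - 154n + 1176 = (-(1/11)n + 17/121)(11n^3 - 5n^2 - 478n + 672) + (-(3116/121)n^2 - (3116/121)n + 130872/121)
  11n^3 - 5n^2 - 478n + 672 = (-(1331/3116)n + 484/779)(-(3116/121)n^2 - (3116/121)n + 130872/121) + (0)
Last nonzero remainder: -(3116/121)n^2 - (3116/121)n + 130872/121. Dividing through by -3116/121 gives the monic gcd n^2 + n - 42.
Then lcm(f, g) = f·g / gcd(f, g); expanding and making the result monic gives the answer.

n^6 + 6n^5 - 21n^4 - 6n^3 - 148n^2 - 7560n - 14112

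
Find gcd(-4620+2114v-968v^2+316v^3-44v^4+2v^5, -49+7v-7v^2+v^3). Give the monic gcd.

7+v^2

Apply the Euclidean algorithm:
  2v^5-44v^4+316v^3-968v^2+2114v-4620 = (2v^2-30v+92)(v^3-7v^2+7v-49) + (-16v^2-112)
  v^3-7v^2+7v-49 = (-(1/16)v+7/16)(-16v^2-112) + (0)
Last nonzero remainder: -16v^2-112. Dividing through by -16 gives the monic gcd v^2+7.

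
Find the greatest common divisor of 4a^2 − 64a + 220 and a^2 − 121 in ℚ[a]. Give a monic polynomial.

Repeated division with remainder:
  4a^2 − 64a + 220 = (4)(a^2 − 121) + (−64a + 704)
  a^2 − 121 = (−(1/64)a − 11/64)(−64a + 704) + (0)
Last nonzero remainder: −64a + 704. Dividing through by −64 gives the monic gcd a − 11.

a − 11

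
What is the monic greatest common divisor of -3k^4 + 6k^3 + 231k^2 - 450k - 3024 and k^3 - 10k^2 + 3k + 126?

Repeated division with remainder:
  -3k^4 + 6k^3 + 231k^2 - 450k - 3024 = (-3k - 24)(k^3 - 10k^2 + 3k + 126) + (0)
The last nonzero remainder k^3 - 10k^2 + 3k + 126 is already monic.

k^3 - 10k^2 + 3k + 126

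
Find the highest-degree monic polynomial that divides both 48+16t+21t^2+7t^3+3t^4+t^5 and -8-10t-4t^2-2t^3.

4+t+t^2

By polynomial division,
  t^5+3t^4+7t^3+21t^2+16t+48 = (-(1/2)t^2-(1/2)t)(-2t^3-4t^2-10t-8) + (12t^2+12t+48)
  -2t^3-4t^2-10t-8 = (-(1/6)t-1/6)(12t^2+12t+48) + (0)
Last nonzero remainder: 12t^2+12t+48. Dividing through by 12 gives the monic gcd t^2+t+4.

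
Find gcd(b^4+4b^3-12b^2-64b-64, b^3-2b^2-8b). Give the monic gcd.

Repeated division with remainder:
  b^4+4b^3-12b^2-64b-64 = (b+6)(b^3-2b^2-8b) + (8b^2-16b-64)
  b^3-2b^2-8b = ((1/8)b)(8b^2-16b-64) + (0)
Last nonzero remainder: 8b^2-16b-64. Dividing through by 8 gives the monic gcd b^2-2b-8.

b^2-2b-8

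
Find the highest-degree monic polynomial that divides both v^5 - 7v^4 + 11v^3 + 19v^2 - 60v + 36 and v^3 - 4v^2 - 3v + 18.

v^3 - 4v^2 - 3v + 18

Apply the Euclidean algorithm:
  v^5 - 7v^4 + 11v^3 + 19v^2 - 60v + 36 = (v^2 - 3v + 2)(v^3 - 4v^2 - 3v + 18) + (0)
The last nonzero remainder v^3 - 4v^2 - 3v + 18 is already monic.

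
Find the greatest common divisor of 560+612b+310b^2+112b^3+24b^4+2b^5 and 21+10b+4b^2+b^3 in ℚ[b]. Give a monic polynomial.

7+b+b^2

By polynomial division,
  2b^5+24b^4+112b^3+310b^2+612b+560 = (2b^2+16b+28)(b^3+4b^2+10b+21) + (-4b^2-4b-28)
  b^3+4b^2+10b+21 = (-(1/4)b-3/4)(-4b^2-4b-28) + (0)
Last nonzero remainder: -4b^2-4b-28. Dividing through by -4 gives the monic gcd b^2+b+7.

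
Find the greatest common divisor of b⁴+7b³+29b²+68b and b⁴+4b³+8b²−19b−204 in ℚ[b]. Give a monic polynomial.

b³+7b²+29b+68

By polynomial division,
  b⁴+7b³+29b²+68b = (b⁴+4b³+8b²−19b−204) + (3b³+21b²+87b+204)
  b⁴+4b³+8b²−19b−204 = ((1/3)b−1)(3b³+21b²+87b+204) + (0)
Last nonzero remainder: 3b³+21b²+87b+204. Dividing through by 3 gives the monic gcd b³+7b²+29b+68.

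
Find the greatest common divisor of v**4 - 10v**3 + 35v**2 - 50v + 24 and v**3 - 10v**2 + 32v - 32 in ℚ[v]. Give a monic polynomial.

Repeated division with remainder:
  v**4 - 10v**3 + 35v**2 - 50v + 24 = (v)(v**3 - 10v**2 + 32v - 32) + (3v**2 - 18v + 24)
  v**3 - 10v**2 + 32v - 32 = ((1/3)v - 4/3)(3v**2 - 18v + 24) + (0)
Last nonzero remainder: 3v**2 - 18v + 24. Dividing through by 3 gives the monic gcd v**2 - 6v + 8.

v**2 - 6v + 8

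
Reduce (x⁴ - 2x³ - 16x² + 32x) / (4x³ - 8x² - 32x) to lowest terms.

Apply the Euclidean algorithm:
  x⁴ - 2x³ - 16x² + 32x = ((1/4)x)(4x³ - 8x² - 32x) + (-8x² + 32x)
  4x³ - 8x² - 32x = (-(1/2)x - 1)(-8x² + 32x) + (0)
Last nonzero remainder: -8x² + 32x. Dividing through by -8 gives the monic gcd x² - 4x.
Cancel x² - 4x from numerator and denominator to get the reduced form.

(x² + 2x - 8)/(4x + 8)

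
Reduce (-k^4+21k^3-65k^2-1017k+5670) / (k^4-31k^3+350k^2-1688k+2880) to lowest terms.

(-k^2+2k+63)/(k^2-12k+32)

Apply the Euclidean algorithm:
  -k^4+21k^3-65k^2-1017k+5670 = (-1)(k^4-31k^3+350k^2-1688k+2880) + (-10k^3+285k^2-2705k+8550)
  k^4-31k^3+350k^2-1688k+2880 = (-(1/10)k+1/4)(-10k^3+285k^2-2705k+8550) + ((33/4)k^2-(627/4)k+1485/2)
  -10k^3+285k^2-2705k+8550 = (-(40/33)k+380/33)((33/4)k^2-(627/4)k+1485/2) + (0)
Last nonzero remainder: (33/4)k^2-(627/4)k+1485/2. Dividing through by 33/4 gives the monic gcd k^2-19k+90.
Cancel k^2-19k+90 from numerator and denominator to get the reduced form.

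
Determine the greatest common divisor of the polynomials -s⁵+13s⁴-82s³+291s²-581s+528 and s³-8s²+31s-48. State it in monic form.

s³-8s²+31s-48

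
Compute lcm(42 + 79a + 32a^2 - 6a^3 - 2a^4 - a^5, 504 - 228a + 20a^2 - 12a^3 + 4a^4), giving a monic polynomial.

126 + 195a + 17a^2 - 50a^3 - a^5 + a^6

Apply the Euclidean algorithm:
  -a^5 - 2a^4 - 6a^3 + 32a^2 + 79a + 42 = (-(1/4)a - 5/4)(4a^4 - 12a^3 + 20a^2 - 228a + 504) + (-16a^3 - 80a + 672)
  4a^4 - 12a^3 + 20a^2 - 228a + 504 = (-(1/4)a + 3/4)(-16a^3 - 80a + 672) + (0)
Last nonzero remainder: -16a^3 - 80a + 672. Dividing through by -16 gives the monic gcd a^3 + 5a - 42.
Then lcm(f, g) = f·g / gcd(f, g); expanding and making the result monic gives the answer.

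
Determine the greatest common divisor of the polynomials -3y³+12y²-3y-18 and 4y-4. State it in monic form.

1

Euclidean algorithm in ℚ[y]:
  -3y³+12y²-3y-18 = (-(3/4)y²+(9/4)y+3/2)(4y-4) + (-12)
  4y-4 = (-(1/3)y+1/3)(-12) + (0)
The last nonzero remainder is the constant -12, so the polynomials are coprime and gcd = 1.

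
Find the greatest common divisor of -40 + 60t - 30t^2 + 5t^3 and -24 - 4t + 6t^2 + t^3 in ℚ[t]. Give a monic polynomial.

-2 + t

Apply the Euclidean algorithm:
  5t^3 - 30t^2 + 60t - 40 = (5)(t^3 + 6t^2 - 4t - 24) + (-60t^2 + 80t + 80)
  t^3 + 6t^2 - 4t - 24 = (-(1/60)t - 11/90)(-60t^2 + 80t + 80) + ((64/9)t - 128/9)
  -60t^2 + 80t + 80 = (-(135/16)t - 45/8)((64/9)t - 128/9) + (0)
Last nonzero remainder: (64/9)t - 128/9. Dividing through by 64/9 gives the monic gcd t - 2.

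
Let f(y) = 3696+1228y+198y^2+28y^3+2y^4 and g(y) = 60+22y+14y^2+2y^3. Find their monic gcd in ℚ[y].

6+y

Apply the Euclidean algorithm:
  2y^4+28y^3+198y^2+1228y+3696 = (y+7)(2y^3+14y^2+22y+60) + (78y^2+1014y+3276)
  2y^3+14y^2+22y+60 = ((1/39)y−2/13)(78y^2+1014y+3276) + (94y+564)
  78y^2+1014y+3276 = ((39/47)y+273/47)(94y+564) + (0)
Last nonzero remainder: 94y+564. Dividing through by 94 gives the monic gcd y+6.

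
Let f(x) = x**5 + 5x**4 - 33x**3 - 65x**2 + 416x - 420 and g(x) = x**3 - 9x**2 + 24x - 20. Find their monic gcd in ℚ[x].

Apply the Euclidean algorithm:
  x**5 + 5x**4 - 33x**3 - 65x**2 + 416x - 420 = (x**2 + 14x + 69)(x**3 - 9x**2 + 24x - 20) + (240x**2 - 960x + 960)
  x**3 - 9x**2 + 24x - 20 = ((1/240)x - 1/48)(240x**2 - 960x + 960) + (0)
Last nonzero remainder: 240x**2 - 960x + 960. Dividing through by 240 gives the monic gcd x**2 - 4x + 4.

x**2 - 4x + 4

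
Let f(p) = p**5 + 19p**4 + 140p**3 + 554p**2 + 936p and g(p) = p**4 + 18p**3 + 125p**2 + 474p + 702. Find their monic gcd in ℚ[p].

p**3 + 15p**2 + 80p + 234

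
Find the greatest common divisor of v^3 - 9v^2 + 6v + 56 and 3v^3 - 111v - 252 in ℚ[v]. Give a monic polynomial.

v - 7

Euclidean algorithm in ℚ[v]:
  v^3 - 9v^2 + 6v + 56 = (1/3)(3v^3 - 111v - 252) + (-9v^2 + 43v + 140)
  3v^3 - 111v - 252 = (-(1/3)v - 43/27)(-9v^2 + 43v + 140) + ((112/27)v - 784/27)
  -9v^2 + 43v + 140 = (-(243/112)v - 135/28)((112/27)v - 784/27) + (0)
Last nonzero remainder: (112/27)v - 784/27. Dividing through by 112/27 gives the monic gcd v - 7.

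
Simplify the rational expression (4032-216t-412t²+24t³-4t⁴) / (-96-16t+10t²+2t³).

(-672-188t+6t²-2t³)/(16+8t+t²)

Apply the Euclidean algorithm:
  -4t⁴+24t³-412t²-216t+4032 = (-2t+22)(2t³+10t²-16t-96) + (-664t²-56t+6144)
  2t³+10t²-16t-96 = (-(1/332)t-102/6889)(-664t²-56t+6144) + ((11552/6889)t-34656/6889)
  -664t²-56t+6144 = (-(571787/1444)t-440896/361)((11552/6889)t-34656/6889) + (0)
Last nonzero remainder: (11552/6889)t-34656/6889. Dividing through by 11552/6889 gives the monic gcd t-3.
Cancel t-3 from numerator and denominator to get the reduced form.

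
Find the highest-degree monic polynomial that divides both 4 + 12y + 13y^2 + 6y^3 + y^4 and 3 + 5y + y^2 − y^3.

1 + 2y + y^2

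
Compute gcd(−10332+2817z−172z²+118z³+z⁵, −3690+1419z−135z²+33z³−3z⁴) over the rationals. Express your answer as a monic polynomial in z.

Apply the Euclidean algorithm:
  z⁵+118z³−172z²+2817z−10332 = (−(1/3)z−11/3)(−3z⁴+33z³−135z²+1419z−3690) + (194z³−194z²+6790z−23862)
  −3z⁴+33z³−135z²+1419z−3690 = (−(3/194)z+15/97)(194z³−194z²+6790z−23862) + (0)
Last nonzero remainder: 194z³−194z²+6790z−23862. Dividing through by 194 gives the monic gcd z³−z²+35z−123.

−123+35z−z²+z³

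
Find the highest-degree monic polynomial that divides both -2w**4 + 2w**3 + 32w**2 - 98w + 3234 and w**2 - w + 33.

Repeated division with remainder:
  -2w**4 + 2w**3 + 32w**2 - 98w + 3234 = (-2w**2 + 98)(w**2 - w + 33) + (0)
The last nonzero remainder w**2 - w + 33 is already monic.

w**2 - w + 33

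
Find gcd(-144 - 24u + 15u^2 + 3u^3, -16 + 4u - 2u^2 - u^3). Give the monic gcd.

By polynomial division,
  3u^3 + 15u^2 - 24u - 144 = (-3)(-u^3 - 2u^2 + 4u - 16) + (9u^2 - 12u - 192)
  -u^3 - 2u^2 + 4u - 16 = (-(1/9)u - 10/27)(9u^2 - 12u - 192) + (-(196/9)u - 784/9)
  9u^2 - 12u - 192 = (-(81/196)u + 108/49)(-(196/9)u - 784/9) + (0)
Last nonzero remainder: -(196/9)u - 784/9. Dividing through by -196/9 gives the monic gcd u + 4.

4 + u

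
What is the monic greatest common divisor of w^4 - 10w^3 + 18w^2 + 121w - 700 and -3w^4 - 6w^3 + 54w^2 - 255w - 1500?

Repeated division with remainder:
  w^4 - 10w^3 + 18w^2 + 121w - 700 = (-1/3)(-3w^4 - 6w^3 + 54w^2 - 255w - 1500) + (-12w^3 + 36w^2 + 36w - 1200)
  -3w^4 - 6w^3 + 54w^2 - 255w - 1500 = ((1/4)w + 5/4)(-12w^3 + 36w^2 + 36w - 1200) + (0)
Last nonzero remainder: -12w^3 + 36w^2 + 36w - 1200. Dividing through by -12 gives the monic gcd w^3 - 3w^2 - 3w + 100.

w^3 - 3w^2 - 3w + 100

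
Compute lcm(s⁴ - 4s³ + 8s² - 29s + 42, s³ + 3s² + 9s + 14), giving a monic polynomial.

Repeated division with remainder:
  s⁴ - 4s³ + 8s² - 29s + 42 = (s - 7)(s³ + 3s² + 9s + 14) + (20s² + 20s + 140)
  s³ + 3s² + 9s + 14 = ((1/20)s + 1/10)(20s² + 20s + 140) + (0)
Last nonzero remainder: 20s² + 20s + 140. Dividing through by 20 gives the monic gcd s² + s + 7.
Then lcm(f, g) = f·g / gcd(f, g); expanding and making the result monic gives the answer.

s⁵ - 2s⁴ - 13s² - 16s + 84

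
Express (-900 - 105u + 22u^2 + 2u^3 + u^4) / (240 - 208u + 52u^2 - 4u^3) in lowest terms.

(-180 - 57u - 7u^2 - u^3)/(48 - 32u + 4u^2)

Apply the Euclidean algorithm:
  u^4 + 2u^3 + 22u^2 - 105u - 900 = (-(1/4)u - 15/4)(-4u^3 + 52u^2 - 208u + 240) + (165u^2 - 825u)
  -4u^3 + 52u^2 - 208u + 240 = (-(4/165)u + 32/165)(165u^2 - 825u) + (-48u + 240)
  165u^2 - 825u = (-(55/16)u)(-48u + 240) + (0)
Last nonzero remainder: -48u + 240. Dividing through by -48 gives the monic gcd u - 5.
Cancel u - 5 from numerator and denominator to get the reduced form.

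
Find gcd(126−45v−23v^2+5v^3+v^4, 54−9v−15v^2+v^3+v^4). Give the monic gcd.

Euclidean algorithm in ℚ[v]:
  v^4+5v^3−23v^2−45v+126 = (v^4+v^3−15v^2−9v+54) + (4v^3−8v^2−36v+72)
  v^4+v^3−15v^2−9v+54 = ((1/4)v+3/4)(4v^3−8v^2−36v+72) + (0)
Last nonzero remainder: 4v^3−8v^2−36v+72. Dividing through by 4 gives the monic gcd v^3−2v^2−9v+18.

18−9v−2v^2+v^3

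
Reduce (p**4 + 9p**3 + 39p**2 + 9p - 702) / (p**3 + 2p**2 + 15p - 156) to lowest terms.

By polynomial division,
  p**4 + 9p**3 + 39p**2 + 9p - 702 = (p + 7)(p**3 + 2p**2 + 15p - 156) + (10p**2 + 60p + 390)
  p**3 + 2p**2 + 15p - 156 = ((1/10)p - 2/5)(10p**2 + 60p + 390) + (0)
Last nonzero remainder: 10p**2 + 60p + 390. Dividing through by 10 gives the monic gcd p**2 + 6p + 39.
Cancel p**2 + 6p + 39 from numerator and denominator to get the reduced form.

(p**2 + 3p - 18)/(p - 4)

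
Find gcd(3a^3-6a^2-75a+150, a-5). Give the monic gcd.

Repeated division with remainder:
  3a^3-6a^2-75a+150 = (3a^2+9a-30)(a-5) + (0)
The last nonzero remainder a-5 is already monic.

a-5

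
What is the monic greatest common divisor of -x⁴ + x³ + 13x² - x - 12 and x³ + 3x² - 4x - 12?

x + 3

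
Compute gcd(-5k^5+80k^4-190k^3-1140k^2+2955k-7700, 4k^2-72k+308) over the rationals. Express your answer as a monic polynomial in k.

Repeated division with remainder:
  -5k^5+80k^4-190k^3-1140k^2+2955k-7700 = (-(5/4)k^3-(5/2)k^2+(15/4)k-25)(4k^2-72k+308) + (0)
Last nonzero remainder: 4k^2-72k+308. Dividing through by 4 gives the monic gcd k^2-18k+77.

k^2-18k+77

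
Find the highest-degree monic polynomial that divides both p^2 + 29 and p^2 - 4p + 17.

1

Repeated division with remainder:
  p^2 + 29 = (p^2 - 4p + 17) + (4p + 12)
  p^2 - 4p + 17 = ((1/4)p - 7/4)(4p + 12) + (38)
  4p + 12 = ((2/19)p + 6/19)(38) + (0)
The last nonzero remainder is the constant 38, so the polynomials are coprime and gcd = 1.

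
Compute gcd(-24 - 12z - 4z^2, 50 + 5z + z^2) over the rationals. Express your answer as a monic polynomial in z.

Apply the Euclidean algorithm:
  -4z^2 - 12z - 24 = (-4)(z^2 + 5z + 50) + (8z + 176)
  z^2 + 5z + 50 = ((1/8)z - 17/8)(8z + 176) + (424)
  8z + 176 = ((1/53)z + 22/53)(424) + (0)
The last nonzero remainder is the constant 424, so the polynomials are coprime and gcd = 1.

1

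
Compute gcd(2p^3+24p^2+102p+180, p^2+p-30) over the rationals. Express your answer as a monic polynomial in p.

p+6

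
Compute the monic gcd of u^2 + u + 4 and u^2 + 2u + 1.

1

Repeated division with remainder:
  u^2 + u + 4 = (u^2 + 2u + 1) + (-u + 3)
  u^2 + 2u + 1 = (-u - 5)(-u + 3) + (16)
  -u + 3 = (-(1/16)u + 3/16)(16) + (0)
The last nonzero remainder is the constant 16, so the polynomials are coprime and gcd = 1.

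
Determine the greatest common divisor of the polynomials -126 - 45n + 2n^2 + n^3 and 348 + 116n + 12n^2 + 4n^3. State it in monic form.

Euclidean algorithm in ℚ[n]:
  n^3 + 2n^2 - 45n - 126 = (1/4)(4n^3 + 12n^2 + 116n + 348) + (-n^2 - 74n - 213)
  4n^3 + 12n^2 + 116n + 348 = (-4n + 284)(-n^2 - 74n - 213) + (20280n + 60840)
  -n^2 - 74n - 213 = (-(1/20280)n - 71/20280)(20280n + 60840) + (0)
Last nonzero remainder: 20280n + 60840. Dividing through by 20280 gives the monic gcd n + 3.

3 + n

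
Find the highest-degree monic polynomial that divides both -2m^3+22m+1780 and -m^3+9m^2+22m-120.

By polynomial division,
  -2m^3+22m+1780 = (2)(-m^3+9m^2+22m-120) + (-18m^2-22m+2020)
  -m^3+9m^2+22m-120 = ((1/18)m-46/81)(-18m^2-22m+2020) + (-(8320/81)m+83200/81)
  -18m^2-22m+2020 = ((729/4160)m+8181/4160)(-(8320/81)m+83200/81) + (0)
Last nonzero remainder: -(8320/81)m+83200/81. Dividing through by -8320/81 gives the monic gcd m-10.

m-10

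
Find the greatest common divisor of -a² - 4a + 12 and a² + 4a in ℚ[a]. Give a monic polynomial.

1

Apply the Euclidean algorithm:
  -a² - 4a + 12 = (-1)(a² + 4a) + (12)
  a² + 4a = ((1/12)a² + (1/3)a)(12) + (0)
The last nonzero remainder is the constant 12, so the polynomials are coprime and gcd = 1.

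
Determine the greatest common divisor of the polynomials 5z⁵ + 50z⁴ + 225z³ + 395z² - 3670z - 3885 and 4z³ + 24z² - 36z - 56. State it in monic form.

z² + 8z + 7

Repeated division with remainder:
  5z⁵ + 50z⁴ + 225z³ + 395z² - 3670z - 3885 = ((5/4)z² + 5z + 75/2)(4z³ + 24z² - 36z - 56) + (-255z² - 2040z - 1785)
  4z³ + 24z² - 36z - 56 = (-(4/255)z + 8/255)(-255z² - 2040z - 1785) + (0)
Last nonzero remainder: -255z² - 2040z - 1785. Dividing through by -255 gives the monic gcd z² + 8z + 7.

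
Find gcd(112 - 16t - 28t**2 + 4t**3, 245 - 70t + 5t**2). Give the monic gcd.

Repeated division with remainder:
  4t**3 - 28t**2 - 16t + 112 = ((4/5)t + 28/5)(5t**2 - 70t + 245) + (180t - 1260)
  5t**2 - 70t + 245 = ((1/36)t - 7/36)(180t - 1260) + (0)
Last nonzero remainder: 180t - 1260. Dividing through by 180 gives the monic gcd t - 7.

-7 + t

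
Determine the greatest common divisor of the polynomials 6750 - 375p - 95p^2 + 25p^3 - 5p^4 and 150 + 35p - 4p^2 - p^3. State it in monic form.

-30 - p + p^2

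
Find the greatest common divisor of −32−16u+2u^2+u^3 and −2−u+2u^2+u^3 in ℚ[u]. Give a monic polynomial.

2+u

Apply the Euclidean algorithm:
  u^3+2u^2−16u−32 = (u^3+2u^2−u−2) + (−15u−30)
  u^3+2u^2−u−2 = (−(1/15)u^2+1/15)(−15u−30) + (0)
Last nonzero remainder: −15u−30. Dividing through by −15 gives the monic gcd u+2.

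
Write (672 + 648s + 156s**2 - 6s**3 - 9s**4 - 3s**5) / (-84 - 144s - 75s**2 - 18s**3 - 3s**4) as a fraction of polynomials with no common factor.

(-8 - 2s + s**2)/(1 + s)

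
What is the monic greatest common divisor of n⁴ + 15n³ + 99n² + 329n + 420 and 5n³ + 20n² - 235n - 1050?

n + 5

By polynomial division,
  n⁴ + 15n³ + 99n² + 329n + 420 = ((1/5)n + 11/5)(5n³ + 20n² - 235n - 1050) + (102n² + 1056n + 2730)
  5n³ + 20n² - 235n - 1050 = ((5/102)n - 90/289)(102n² + 1056n + 2730) + (-(11550/289)n - 57750/289)
  102n² + 1056n + 2730 = (-(4913/1925)n - 3757/275)(-(11550/289)n - 57750/289) + (0)
Last nonzero remainder: -(11550/289)n - 57750/289. Dividing through by -11550/289 gives the monic gcd n + 5.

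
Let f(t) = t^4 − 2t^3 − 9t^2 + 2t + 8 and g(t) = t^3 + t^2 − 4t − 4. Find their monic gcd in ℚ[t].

Apply the Euclidean algorithm:
  t^4 − 2t^3 − 9t^2 + 2t + 8 = (t − 3)(t^3 + t^2 − 4t − 4) + (−2t^2 − 6t − 4)
  t^3 + t^2 − 4t − 4 = (−(1/2)t + 1)(−2t^2 − 6t − 4) + (0)
Last nonzero remainder: −2t^2 − 6t − 4. Dividing through by −2 gives the monic gcd t^2 + 3t + 2.

t^2 + 3t + 2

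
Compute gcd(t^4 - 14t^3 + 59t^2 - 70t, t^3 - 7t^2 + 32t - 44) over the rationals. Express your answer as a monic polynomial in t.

t - 2

By polynomial division,
  t^4 - 14t^3 + 59t^2 - 70t = (t - 7)(t^3 - 7t^2 + 32t - 44) + (-22t^2 + 198t - 308)
  t^3 - 7t^2 + 32t - 44 = (-(1/22)t - 1/11)(-22t^2 + 198t - 308) + (36t - 72)
  -22t^2 + 198t - 308 = (-(11/18)t + 77/18)(36t - 72) + (0)
Last nonzero remainder: 36t - 72. Dividing through by 36 gives the monic gcd t - 2.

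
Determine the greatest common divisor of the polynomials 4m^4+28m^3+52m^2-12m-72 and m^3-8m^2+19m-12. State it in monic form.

Repeated division with remainder:
  4m^4+28m^3+52m^2-12m-72 = (4m+60)(m^3-8m^2+19m-12) + (456m^2-1104m+648)
  m^3-8m^2+19m-12 = ((1/456)m-53/4332)(456m^2-1104m+648) + ((1470/361)m-1470/361)
  456m^2-1104m+648 = ((27436/245)m-38988/245)((1470/361)m-1470/361) + (0)
Last nonzero remainder: (1470/361)m-1470/361. Dividing through by 1470/361 gives the monic gcd m-1.

m-1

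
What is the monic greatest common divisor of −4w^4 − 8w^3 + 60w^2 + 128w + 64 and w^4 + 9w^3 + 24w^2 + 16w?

Apply the Euclidean algorithm:
  −4w^4 − 8w^3 + 60w^2 + 128w + 64 = (−4)(w^4 + 9w^3 + 24w^2 + 16w) + (28w^3 + 156w^2 + 192w + 64)
  w^4 + 9w^3 + 24w^2 + 16w = ((1/28)w + 6/49)(28w^3 + 156w^2 + 192w + 64) + (−(96/49)w^2 − (480/49)w − 384/49)
  28w^3 + 156w^2 + 192w + 64 = (−(343/24)w − 49/6)(−(96/49)w^2 − (480/49)w − 384/49) + (0)
Last nonzero remainder: −(96/49)w^2 − (480/49)w − 384/49. Dividing through by −96/49 gives the monic gcd w^2 + 5w + 4.

w^2 + 5w + 4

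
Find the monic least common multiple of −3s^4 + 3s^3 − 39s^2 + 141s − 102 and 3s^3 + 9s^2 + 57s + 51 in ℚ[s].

s^5 + 12s^3 − 34s^2 − 13s + 34

Repeated division with remainder:
  −3s^4 + 3s^3 − 39s^2 + 141s − 102 = (−s + 4)(3s^3 + 9s^2 + 57s + 51) + (−18s^2 − 36s − 306)
  3s^3 + 9s^2 + 57s + 51 = (−(1/6)s − 1/6)(−18s^2 − 36s − 306) + (0)
Last nonzero remainder: −18s^2 − 36s − 306. Dividing through by −18 gives the monic gcd s^2 + 2s + 17.
Then lcm(f, g) = f·g / gcd(f, g); expanding and making the result monic gives the answer.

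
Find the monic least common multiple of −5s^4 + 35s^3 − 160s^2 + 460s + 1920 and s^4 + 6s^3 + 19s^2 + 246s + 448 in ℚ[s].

Repeated division with remainder:
  −5s^4 + 35s^3 − 160s^2 + 460s + 1920 = (−5)(s^4 + 6s^3 + 19s^2 + 246s + 448) + (65s^3 − 65s^2 + 1690s + 4160)
  s^4 + 6s^3 + 19s^2 + 246s + 448 = ((1/65)s + 7/65)(65s^3 − 65s^2 + 1690s + 4160) + (0)
Last nonzero remainder: 65s^3 − 65s^2 + 1690s + 4160. Dividing through by 65 gives the monic gcd s^3 − s^2 + 26s + 64.
Then lcm(f, g) = f·g / gcd(f, g); expanding and making the result monic gives the answer.

s^5 − 17s^3 + 132s^2 − 1028s − 2688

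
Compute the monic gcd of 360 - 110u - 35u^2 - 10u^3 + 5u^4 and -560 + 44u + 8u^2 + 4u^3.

Euclidean algorithm in ℚ[u]:
  5u^4 - 10u^3 - 35u^2 - 110u + 360 = ((5/4)u - 5)(4u^3 + 8u^2 + 44u - 560) + (-50u^2 + 810u - 2440)
  4u^3 + 8u^2 + 44u - 560 = (-(2/25)u - 182/125)(-50u^2 + 810u - 2440) + ((25704/25)u - 102816/25)
  -50u^2 + 810u - 2440 = (-(625/12852)u + 7625/12852)((25704/25)u - 102816/25) + (0)
Last nonzero remainder: (25704/25)u - 102816/25. Dividing through by 25704/25 gives the monic gcd u - 4.

-4 + u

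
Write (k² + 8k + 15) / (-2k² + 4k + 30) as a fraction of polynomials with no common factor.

Apply the Euclidean algorithm:
  k² + 8k + 15 = (-1/2)(-2k² + 4k + 30) + (10k + 30)
  -2k² + 4k + 30 = (-(1/5)k + 1)(10k + 30) + (0)
Last nonzero remainder: 10k + 30. Dividing through by 10 gives the monic gcd k + 3.
Cancel k + 3 from numerator and denominator to get the reduced form.

(-k - 5)/(2k - 10)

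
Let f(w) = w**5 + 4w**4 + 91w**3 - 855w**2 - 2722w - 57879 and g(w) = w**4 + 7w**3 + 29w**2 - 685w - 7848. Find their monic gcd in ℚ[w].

Apply the Euclidean algorithm:
  w**5 + 4w**4 + 91w**3 - 855w**2 - 2722w - 57879 = (w - 3)(w**4 + 7w**3 + 29w**2 - 685w - 7848) + (83w**3 - 83w**2 + 3071w - 81423)
  w**4 + 7w**3 + 29w**2 - 685w - 7848 = ((1/83)w + 8/83)(83w**3 - 83w**2 + 3071w - 81423) + (0)
Last nonzero remainder: 83w**3 - 83w**2 + 3071w - 81423. Dividing through by 83 gives the monic gcd w**3 - w**2 + 37w - 981.

w**3 - w**2 + 37w - 981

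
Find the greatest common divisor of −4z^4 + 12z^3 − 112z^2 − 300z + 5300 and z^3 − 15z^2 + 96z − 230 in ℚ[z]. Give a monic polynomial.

z − 5

Repeated division with remainder:
  −4z^4 + 12z^3 − 112z^2 − 300z + 5300 = (−4z − 48)(z^3 − 15z^2 + 96z − 230) + (−448z^2 + 3388z − 5740)
  z^3 − 15z^2 + 96z − 230 = (−(1/448)z + 17/1024)(−448z^2 + 3388z − 5740) + ((6897/256)z − 34485/256)
  −448z^2 + 3388z − 5740 = (−(114688/6897)z + 293888/6897)((6897/256)z − 34485/256) + (0)
Last nonzero remainder: (6897/256)z − 34485/256. Dividing through by 6897/256 gives the monic gcd z − 5.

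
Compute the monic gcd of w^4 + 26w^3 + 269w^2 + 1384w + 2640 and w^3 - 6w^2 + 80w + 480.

By polynomial division,
  w^4 + 26w^3 + 269w^2 + 1384w + 2640 = (w + 32)(w^3 - 6w^2 + 80w + 480) + (381w^2 - 1656w - 12720)
  w^3 - 6w^2 + 80w + 480 = ((1/381)w - 70/16129)(381w^2 - 1656w - 12720) + ((1712880/16129)w + 6851520/16129)
  381w^2 - 1656w - 12720 = ((2048383/570960)w - 854837/28548)((1712880/16129)w + 6851520/16129) + (0)
Last nonzero remainder: (1712880/16129)w + 6851520/16129. Dividing through by 1712880/16129 gives the monic gcd w + 4.

w + 4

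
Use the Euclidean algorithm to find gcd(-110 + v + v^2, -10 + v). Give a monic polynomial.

Repeated division with remainder:
  v^2 + v - 110 = (v + 11)(v - 10) + (0)
The last nonzero remainder v - 10 is already monic.

-10 + v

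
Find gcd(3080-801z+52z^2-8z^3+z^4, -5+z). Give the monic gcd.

-5+z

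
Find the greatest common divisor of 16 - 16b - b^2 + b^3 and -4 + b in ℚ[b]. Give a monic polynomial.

Euclidean algorithm in ℚ[b]:
  b^3 - b^2 - 16b + 16 = (b^2 + 3b - 4)(b - 4) + (0)
The last nonzero remainder b - 4 is already monic.

-4 + b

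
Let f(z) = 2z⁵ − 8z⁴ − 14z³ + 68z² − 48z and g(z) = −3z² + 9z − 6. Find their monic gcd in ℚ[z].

z² − 3z + 2

Euclidean algorithm in ℚ[z]:
  2z⁵ − 8z⁴ − 14z³ + 68z² − 48z = (−(2/3)z³ + (2/3)z² + 8z)(−3z² + 9z − 6) + (0)
Last nonzero remainder: −3z² + 9z − 6. Dividing through by −3 gives the monic gcd z² − 3z + 2.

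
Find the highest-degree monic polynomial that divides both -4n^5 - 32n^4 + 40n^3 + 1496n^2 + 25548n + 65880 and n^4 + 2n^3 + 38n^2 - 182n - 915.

n^3 + 7n^2 + 73n + 183

Euclidean algorithm in ℚ[n]:
  -4n^5 - 32n^4 + 40n^3 + 1496n^2 + 25548n + 65880 = (-4n - 24)(n^4 + 2n^3 + 38n^2 - 182n - 915) + (240n^3 + 1680n^2 + 17520n + 43920)
  n^4 + 2n^3 + 38n^2 - 182n - 915 = ((1/240)n - 1/48)(240n^3 + 1680n^2 + 17520n + 43920) + (0)
Last nonzero remainder: 240n^3 + 1680n^2 + 17520n + 43920. Dividing through by 240 gives the monic gcd n^3 + 7n^2 + 73n + 183.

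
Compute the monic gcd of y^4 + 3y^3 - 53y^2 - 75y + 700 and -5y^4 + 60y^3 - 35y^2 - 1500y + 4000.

y^3 - 4y^2 - 25y + 100

Apply the Euclidean algorithm:
  y^4 + 3y^3 - 53y^2 - 75y + 700 = (-1/5)(-5y^4 + 60y^3 - 35y^2 - 1500y + 4000) + (15y^3 - 60y^2 - 375y + 1500)
  -5y^4 + 60y^3 - 35y^2 - 1500y + 4000 = (-(1/3)y + 8/3)(15y^3 - 60y^2 - 375y + 1500) + (0)
Last nonzero remainder: 15y^3 - 60y^2 - 375y + 1500. Dividing through by 15 gives the monic gcd y^3 - 4y^2 - 25y + 100.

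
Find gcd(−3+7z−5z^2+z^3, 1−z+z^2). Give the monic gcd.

1

Euclidean algorithm in ℚ[z]:
  z^3−5z^2+7z−3 = (z−4)(z^2−z+1) + (2z+1)
  z^2−z+1 = ((1/2)z−3/4)(2z+1) + (7/4)
  2z+1 = ((8/7)z+4/7)(7/4) + (0)
The last nonzero remainder is the constant 7/4, so the polynomials are coprime and gcd = 1.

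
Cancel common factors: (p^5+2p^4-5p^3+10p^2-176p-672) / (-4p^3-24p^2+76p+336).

(-p^3-3p^2-10p-56)/(4p+28)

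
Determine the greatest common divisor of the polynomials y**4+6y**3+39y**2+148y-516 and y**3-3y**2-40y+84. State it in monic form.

y**2+4y-12

Euclidean algorithm in ℚ[y]:
  y**4+6y**3+39y**2+148y-516 = (y+9)(y**3-3y**2-40y+84) + (106y**2+424y-1272)
  y**3-3y**2-40y+84 = ((1/106)y-7/106)(106y**2+424y-1272) + (0)
Last nonzero remainder: 106y**2+424y-1272. Dividing through by 106 gives the monic gcd y**2+4y-12.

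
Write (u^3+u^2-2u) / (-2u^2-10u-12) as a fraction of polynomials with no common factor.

(-u^2+u)/(2u+6)

Apply the Euclidean algorithm:
  u^3+u^2-2u = (-(1/2)u+2)(-2u^2-10u-12) + (12u+24)
  -2u^2-10u-12 = (-(1/6)u-1/2)(12u+24) + (0)
Last nonzero remainder: 12u+24. Dividing through by 12 gives the monic gcd u+2.
Cancel u+2 from numerator and denominator to get the reduced form.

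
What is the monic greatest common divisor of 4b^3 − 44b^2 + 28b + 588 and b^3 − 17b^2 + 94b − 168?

b − 7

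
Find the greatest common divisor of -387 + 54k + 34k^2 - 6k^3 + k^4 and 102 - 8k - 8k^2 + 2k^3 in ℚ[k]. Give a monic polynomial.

By polynomial division,
  k^4 - 6k^3 + 34k^2 + 54k - 387 = ((1/2)k - 1)(2k^3 - 8k^2 - 8k + 102) + (30k^2 - 5k - 285)
  2k^3 - 8k^2 - 8k + 102 = ((1/15)k - 23/90)(30k^2 - 5k - 285) + ((175/18)k + 175/6)
  30k^2 - 5k - 285 = ((108/35)k - 342/35)((175/18)k + 175/6) + (0)
Last nonzero remainder: (175/18)k + 175/6. Dividing through by 175/18 gives the monic gcd k + 3.

3 + k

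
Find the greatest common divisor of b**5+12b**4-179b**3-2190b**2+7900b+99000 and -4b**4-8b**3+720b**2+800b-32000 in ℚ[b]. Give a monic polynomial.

Apply the Euclidean algorithm:
  b**5+12b**4-179b**3-2190b**2+7900b+99000 = (-(1/4)b-5/2)(-4b**4-8b**3+720b**2+800b-32000) + (-19b**3-190b**2+1900b+19000)
  -4b**4-8b**3+720b**2+800b-32000 = ((4/19)b-32/19)(-19b**3-190b**2+1900b+19000) + (0)
Last nonzero remainder: -19b**3-190b**2+1900b+19000. Dividing through by -19 gives the monic gcd b**3+10b**2-100b-1000.

b**3+10b**2-100b-1000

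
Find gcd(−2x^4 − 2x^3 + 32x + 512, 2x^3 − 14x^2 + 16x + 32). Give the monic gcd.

x − 4

Repeated division with remainder:
  −2x^4 − 2x^3 + 32x + 512 = (−x − 8)(2x^3 − 14x^2 + 16x + 32) + (−96x^2 + 192x + 768)
  2x^3 − 14x^2 + 16x + 32 = (−(1/48)x + 5/48)(−96x^2 + 192x + 768) + (12x − 48)
  −96x^2 + 192x + 768 = (−8x − 16)(12x − 48) + (0)
Last nonzero remainder: 12x − 48. Dividing through by 12 gives the monic gcd x − 4.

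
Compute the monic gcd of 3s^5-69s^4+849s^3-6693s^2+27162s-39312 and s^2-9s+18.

By polynomial division,
  3s^5-69s^4+849s^3-6693s^2+27162s-39312 = (3s^3-42s^2+417s-2184)(s^2-9s+18) + (0)
The last nonzero remainder s^2-9s+18 is already monic.

s^2-9s+18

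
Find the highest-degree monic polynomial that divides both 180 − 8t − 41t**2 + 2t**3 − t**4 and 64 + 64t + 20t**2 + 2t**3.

2 + t

Euclidean algorithm in ℚ[t]:
  −t**4 + 2t**3 − 41t**2 − 8t + 180 = (−(1/2)t + 6)(2t**3 + 20t**2 + 64t + 64) + (−129t**2 − 360t − 204)
  2t**3 + 20t**2 + 64t + 64 = (−(2/129)t − 620/5547)(−129t**2 − 360t − 204) + ((38088/1849)t + 76176/1849)
  −129t**2 − 360t − 204 = (−(79507/12696)t − 31433/6348)((38088/1849)t + 76176/1849) + (0)
Last nonzero remainder: (38088/1849)t + 76176/1849. Dividing through by 38088/1849 gives the monic gcd t + 2.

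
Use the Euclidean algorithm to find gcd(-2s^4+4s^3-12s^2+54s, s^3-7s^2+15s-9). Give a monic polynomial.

Apply the Euclidean algorithm:
  -2s^4+4s^3-12s^2+54s = (-2s-10)(s^3-7s^2+15s-9) + (-52s^2+186s-90)
  s^3-7s^2+15s-9 = (-(1/52)s+89/1352)(-52s^2+186s-90) + ((693/676)s-2079/676)
  -52s^2+186s-90 = (-(35152/693)s+6760/231)((693/676)s-2079/676) + (0)
Last nonzero remainder: (693/676)s-2079/676. Dividing through by 693/676 gives the monic gcd s-3.

s-3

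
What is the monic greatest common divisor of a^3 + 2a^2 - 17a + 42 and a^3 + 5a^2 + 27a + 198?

a + 6

By polynomial division,
  a^3 + 2a^2 - 17a + 42 = (a^3 + 5a^2 + 27a + 198) + (-3a^2 - 44a - 156)
  a^3 + 5a^2 + 27a + 198 = (-(1/3)a + 29/9)(-3a^2 - 44a - 156) + ((1051/9)a + 2102/3)
  -3a^2 - 44a - 156 = (-(27/1051)a - 234/1051)((1051/9)a + 2102/3) + (0)
Last nonzero remainder: (1051/9)a + 2102/3. Dividing through by 1051/9 gives the monic gcd a + 6.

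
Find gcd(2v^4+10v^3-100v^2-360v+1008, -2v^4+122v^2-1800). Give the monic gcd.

v^2-36

Euclidean algorithm in ℚ[v]:
  2v^4+10v^3-100v^2-360v+1008 = (-1)(-2v^4+122v^2-1800) + (10v^3+22v^2-360v-792)
  -2v^4+122v^2-1800 = (-(1/5)v+11/25)(10v^3+22v^2-360v-792) + ((1008/25)v^2-36288/25)
  10v^3+22v^2-360v-792 = ((125/504)v+275/504)((1008/25)v^2-36288/25) + (0)
Last nonzero remainder: (1008/25)v^2-36288/25. Dividing through by 1008/25 gives the monic gcd v^2-36.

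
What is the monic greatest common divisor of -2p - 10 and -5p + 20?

By polynomial division,
  -2p - 10 = (2/5)(-5p + 20) + (-18)
  -5p + 20 = ((5/18)p - 10/9)(-18) + (0)
The last nonzero remainder is the constant -18, so the polynomials are coprime and gcd = 1.

1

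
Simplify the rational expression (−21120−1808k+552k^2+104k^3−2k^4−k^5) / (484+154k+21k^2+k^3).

(−480+68k+8k^2−k^3)/(11+k)

Euclidean algorithm in ℚ[k]:
  −k^5−2k^4+104k^3+552k^2−1808k−21120 = (−k^2+19k−141)(k^3+21k^2+154k+484) + (1071k^2+10710k+47124)
  k^3+21k^2+154k+484 = ((1/1071)k+11/1071)(1071k^2+10710k+47124) + (0)
Last nonzero remainder: 1071k^2+10710k+47124. Dividing through by 1071 gives the monic gcd k^2+10k+44.
Cancel k^2+10k+44 from numerator and denominator to get the reduced form.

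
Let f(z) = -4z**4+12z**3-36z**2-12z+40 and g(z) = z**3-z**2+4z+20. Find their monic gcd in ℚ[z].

By polynomial division,
  -4z**4+12z**3-36z**2-12z+40 = (-4z+8)(z**3-z**2+4z+20) + (-12z**2+36z-120)
  z**3-z**2+4z+20 = (-(1/12)z-1/6)(-12z**2+36z-120) + (0)
Last nonzero remainder: -12z**2+36z-120. Dividing through by -12 gives the monic gcd z**2-3z+10.

z**2-3z+10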